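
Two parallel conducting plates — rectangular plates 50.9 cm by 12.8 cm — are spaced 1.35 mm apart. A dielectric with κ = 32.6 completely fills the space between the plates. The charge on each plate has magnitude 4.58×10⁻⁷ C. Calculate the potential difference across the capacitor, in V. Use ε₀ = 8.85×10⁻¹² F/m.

A = 50.9 × 12.8 cm² = 6.52×10⁻² m².
C = κε₀A/d = 32.6 × 8.85×10⁻¹² × 6.52×10⁻² / 1.35×10⁻³ = 1.39×10⁻⁸ F.
V = Q/C = 4.58×10⁻⁷ / 1.39×10⁻⁸ = 32.9 V.

32.9 V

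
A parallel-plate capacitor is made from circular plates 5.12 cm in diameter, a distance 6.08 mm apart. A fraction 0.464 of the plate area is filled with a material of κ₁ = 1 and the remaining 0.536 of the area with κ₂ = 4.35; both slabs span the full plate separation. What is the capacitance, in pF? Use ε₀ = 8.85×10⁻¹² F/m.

A = π(5.12/2 cm)² = 2.06×10⁻³ m².
Side-by-side slabs ⇒ two capacitors in parallel, each spanning the full gap.
C₁ = κ₁ε₀A₁/d = 1.00 × 8.85×10⁻¹² × 9.55×10⁻⁴ / 6.08×10⁻³ = 1.39×10⁻¹² F.
C₂ = κ₂ε₀A₂/d = 4.35 × 8.85×10⁻¹² × 1.10×10⁻³ / 6.08×10⁻³ = 6.99×10⁻¹² F.
C = C₁ + C₂ = 8.38×10⁻¹² F.

8.38 pF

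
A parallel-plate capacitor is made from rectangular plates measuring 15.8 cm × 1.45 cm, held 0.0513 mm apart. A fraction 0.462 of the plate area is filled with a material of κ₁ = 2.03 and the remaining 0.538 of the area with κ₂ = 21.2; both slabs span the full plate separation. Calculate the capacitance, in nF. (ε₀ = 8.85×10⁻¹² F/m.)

A = 15.8 × 1.45 cm² = 2.29×10⁻³ m².
Side-by-side slabs ⇒ two capacitors in parallel, each spanning the full gap.
C₁ = κ₁ε₀A₁/d = 2.03 × 8.85×10⁻¹² × 1.06×10⁻³ / 5.13×10⁻⁵ = 3.71×10⁻¹⁰ F.
C₂ = κ₂ε₀A₂/d = 21.2 × 8.85×10⁻¹² × 1.23×10⁻³ / 5.13×10⁻⁵ = 4.51×10⁻⁹ F.
C = C₁ + C₂ = 4.88×10⁻⁹ F.

4.88 nF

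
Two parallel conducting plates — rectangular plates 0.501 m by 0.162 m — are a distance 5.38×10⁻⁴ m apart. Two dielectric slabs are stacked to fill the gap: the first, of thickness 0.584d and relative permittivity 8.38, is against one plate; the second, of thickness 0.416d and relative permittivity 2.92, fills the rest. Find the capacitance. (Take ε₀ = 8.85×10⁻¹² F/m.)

A = 0.501 × 0.162 m² = 8.12×10⁻² m².
Stacked slabs ⇒ two capacitors in series, each with the full plate area.
C₁ = κ₁ε₀A/d₁ = 8.38 × 8.85×10⁻¹² × 8.12×10⁻² / 3.14×10⁻⁴ = 1.92×10⁻⁸ F.
C₂ = κ₂ε₀A/d₂ = 2.92 × 8.85×10⁻¹² × 8.12×10⁻² / 2.24×10⁻⁴ = 9.37×10⁻⁹ F.
C = (1/C₁ + 1/C₂)⁻¹ = 6.29×10⁻⁹ F.

6.29 nF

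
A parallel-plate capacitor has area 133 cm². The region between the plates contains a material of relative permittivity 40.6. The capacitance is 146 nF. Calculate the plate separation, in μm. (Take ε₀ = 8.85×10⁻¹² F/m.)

A = 133 cm² = 1.33×10⁻² m².
d = κε₀A/C = 40.6 × 8.85×10⁻¹² × 1.33×10⁻² / 1.46×10⁻⁷ = 3.27×10⁻⁵ m.

d ≈ 32.7 μm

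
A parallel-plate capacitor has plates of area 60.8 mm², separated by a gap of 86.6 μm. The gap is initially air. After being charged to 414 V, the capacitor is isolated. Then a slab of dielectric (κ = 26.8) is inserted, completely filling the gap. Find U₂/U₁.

0.0373

Isolated ⇒ Q is held fixed.
C₂ = 26.8 C₁ and U = Q²/(2C), so U₂/U₁ = C₁/C₂ = 0.0373.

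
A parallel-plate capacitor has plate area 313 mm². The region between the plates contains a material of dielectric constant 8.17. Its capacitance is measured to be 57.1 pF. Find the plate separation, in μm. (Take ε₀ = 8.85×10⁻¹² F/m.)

A = 313 mm² = 3.13×10⁻⁴ m².
d = κε₀A/C = 8.17 × 8.85×10⁻¹² × 3.13×10⁻⁴ / 5.71×10⁻¹¹ = 3.96×10⁻⁴ m.

d ≈ 396 μm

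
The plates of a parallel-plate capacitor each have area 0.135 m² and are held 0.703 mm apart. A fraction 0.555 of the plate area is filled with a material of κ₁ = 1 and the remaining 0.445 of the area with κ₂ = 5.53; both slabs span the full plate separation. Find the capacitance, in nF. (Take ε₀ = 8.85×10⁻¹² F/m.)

Side-by-side slabs ⇒ two capacitors in parallel, each spanning the full gap.
C₁ = κ₁ε₀A₁/d = 1.00 × 8.85×10⁻¹² × 7.49×10⁻² / 7.03×10⁻⁴ = 9.43×10⁻¹⁰ F.
C₂ = κ₂ε₀A₂/d = 5.53 × 8.85×10⁻¹² × 6.01×10⁻² / 7.03×10⁻⁴ = 4.18×10⁻⁹ F.
C = C₁ + C₂ = 5.13×10⁻⁹ F.

C ≈ 5.13 nF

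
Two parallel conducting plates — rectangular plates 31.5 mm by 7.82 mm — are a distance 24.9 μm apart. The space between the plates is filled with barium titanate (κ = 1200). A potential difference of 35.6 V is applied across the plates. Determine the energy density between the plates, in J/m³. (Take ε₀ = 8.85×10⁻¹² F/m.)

1.09×10⁴ J/m³

E = V/d = 35.6 / 2.49×10⁻⁵ = 1.43×10⁶ V/m.
u = ½κε₀E² = ½ × 1200 × 8.85×10⁻¹² × (1.43×10⁶)² = 1.09×10⁴ J/m³.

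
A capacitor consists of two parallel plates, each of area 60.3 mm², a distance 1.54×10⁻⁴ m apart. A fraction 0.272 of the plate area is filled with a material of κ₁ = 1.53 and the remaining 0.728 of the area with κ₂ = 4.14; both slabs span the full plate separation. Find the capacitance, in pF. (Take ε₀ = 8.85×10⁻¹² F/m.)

A = 60.3 mm² = 6.03×10⁻⁵ m².
Side-by-side slabs ⇒ two capacitors in parallel, each spanning the full gap.
C₁ = κ₁ε₀A₁/d = 1.53 × 8.85×10⁻¹² × 1.64×10⁻⁵ / 1.54×10⁻⁴ = 1.44×10⁻¹² F.
C₂ = κ₂ε₀A₂/d = 4.14 × 8.85×10⁻¹² × 4.39×10⁻⁵ / 1.54×10⁻⁴ = 1.04×10⁻¹¹ F.
C = C₁ + C₂ = 1.19×10⁻¹¹ F.

11.9 pF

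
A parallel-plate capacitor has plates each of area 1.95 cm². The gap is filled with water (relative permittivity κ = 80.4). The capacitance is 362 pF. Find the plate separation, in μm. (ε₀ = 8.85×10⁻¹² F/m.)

A = 1.95 cm² = 1.95×10⁻⁴ m².
d = κε₀A/C = 80.4 × 8.85×10⁻¹² × 1.95×10⁻⁴ / 3.62×10⁻¹⁰ = 3.83×10⁻⁴ m.

383 μm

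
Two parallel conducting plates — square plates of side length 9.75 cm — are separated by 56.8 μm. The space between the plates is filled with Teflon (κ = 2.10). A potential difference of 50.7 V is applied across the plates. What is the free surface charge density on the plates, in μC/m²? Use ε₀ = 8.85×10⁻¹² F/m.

16.6 μC/m²

A = (9.75 cm)² = 9.51×10⁻³ m².
C = κε₀A/d = 2.10 × 8.85×10⁻¹² × 9.51×10⁻³ / 5.68×10⁻⁵ = 3.11×10⁻⁹ F.
σ = Q/A = CV/A = 3.11×10⁻⁹ × 50.7 / 9.51×10⁻³ = 1.66×10⁻⁵ C/m².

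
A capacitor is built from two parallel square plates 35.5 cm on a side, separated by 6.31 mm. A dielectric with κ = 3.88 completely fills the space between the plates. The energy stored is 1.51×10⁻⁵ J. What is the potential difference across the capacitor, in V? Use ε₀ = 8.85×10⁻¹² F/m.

A = (35.5 cm)² = 0.126 m².
C = κε₀A/d = 3.88 × 8.85×10⁻¹² × 0.126 / 6.31×10⁻³ = 6.86×10⁻¹⁰ F.
V = √(2U/C) = √(2 × 1.51×10⁻⁵ / 6.86×10⁻¹⁰) = 2.10×10² V.

210 V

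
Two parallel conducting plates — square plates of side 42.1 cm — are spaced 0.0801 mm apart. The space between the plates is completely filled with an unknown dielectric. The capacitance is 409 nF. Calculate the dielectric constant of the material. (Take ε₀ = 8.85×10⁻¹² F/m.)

κ ≈ 20.9

A = (42.1 cm)² = 0.177 m².
κ = Cd/(ε₀A) = 4.09×10⁻⁷ × 8.01×10⁻⁵ / (8.85×10⁻¹² × 0.177) = 20.9.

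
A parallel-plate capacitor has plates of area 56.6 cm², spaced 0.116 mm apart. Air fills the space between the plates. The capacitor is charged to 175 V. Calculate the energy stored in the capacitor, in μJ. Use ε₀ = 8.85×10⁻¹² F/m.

A = 56.6 cm² = 5.66×10⁻³ m².
C = ε₀A/d = 8.85×10⁻¹² × 5.66×10⁻³ / 1.16×10⁻⁴ = 4.32×10⁻¹⁰ F.
U = ½CV² = ½ × 4.32×10⁻¹⁰ × (175)² = 6.61×10⁻⁶ J.

U ≈ 6.61 μJ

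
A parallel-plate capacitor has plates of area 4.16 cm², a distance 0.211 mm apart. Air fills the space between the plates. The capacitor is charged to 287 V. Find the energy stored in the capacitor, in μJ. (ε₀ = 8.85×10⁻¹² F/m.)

A = 4.16 cm² = 4.16×10⁻⁴ m².
C = ε₀A/d = 8.85×10⁻¹² × 4.16×10⁻⁴ / 2.11×10⁻⁴ = 1.74×10⁻¹¹ F.
U = ½CV² = ½ × 1.74×10⁻¹¹ × (287)² = 7.19×10⁻⁷ J.

U ≈ 0.719 μJ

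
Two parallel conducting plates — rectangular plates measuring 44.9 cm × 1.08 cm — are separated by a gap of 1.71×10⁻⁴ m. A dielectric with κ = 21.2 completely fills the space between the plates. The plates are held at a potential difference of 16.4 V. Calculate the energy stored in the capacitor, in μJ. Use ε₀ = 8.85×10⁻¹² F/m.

A = 44.9 × 1.08 cm² = 4.85×10⁻³ m².
C = κε₀A/d = 21.2 × 8.85×10⁻¹² × 4.85×10⁻³ / 1.71×10⁻⁴ = 5.32×10⁻⁹ F.
U = ½CV² = ½ × 5.32×10⁻⁹ × (16.4)² = 7.16×10⁻⁷ J.

0.716 μJ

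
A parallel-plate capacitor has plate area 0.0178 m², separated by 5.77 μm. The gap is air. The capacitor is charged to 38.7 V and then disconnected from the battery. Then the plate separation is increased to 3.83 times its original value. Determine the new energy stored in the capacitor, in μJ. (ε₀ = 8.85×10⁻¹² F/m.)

Initially C₁ = ε₀A/d = 8.85×10⁻¹² × 1.78×10⁻² / 5.77×10⁻⁶ = 2.73×10⁻⁸ F.
U₁ = 2.04×10⁻⁵ J.
Isolated ⇒ Q is held fixed. C₂ = 0.261 C₁ and U = Q²/(2C), so U₂/U₁ = C₁/C₂ = 3.83.
U₂ = 3.83 × 2.04×10⁻⁵ = 7.83×10⁻⁵ J.

U ≈ 78.3 μJ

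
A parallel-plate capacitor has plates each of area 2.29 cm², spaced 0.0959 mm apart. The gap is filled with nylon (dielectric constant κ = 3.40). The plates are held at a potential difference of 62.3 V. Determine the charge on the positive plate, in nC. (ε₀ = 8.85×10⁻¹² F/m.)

4.48 nC

A = 2.29 cm² = 2.29×10⁻⁴ m².
C = κε₀A/d = 3.40 × 8.85×10⁻¹² × 2.29×10⁻⁴ / 9.59×10⁻⁵ = 7.19×10⁻¹¹ F.
Q = CV = 7.19×10⁻¹¹ × 62.3 = 4.48×10⁻⁹ C.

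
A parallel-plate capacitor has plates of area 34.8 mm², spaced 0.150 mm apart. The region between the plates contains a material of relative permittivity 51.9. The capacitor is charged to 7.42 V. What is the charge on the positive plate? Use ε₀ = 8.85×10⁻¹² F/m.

A = 34.8 mm² = 3.48×10⁻⁵ m².
C = κε₀A/d = 51.9 × 8.85×10⁻¹² × 3.48×10⁻⁵ / 1.50×10⁻⁴ = 1.07×10⁻¹⁰ F.
Q = CV = 1.07×10⁻¹⁰ × 7.42 = 7.91×10⁻¹⁰ C.

0.791 nC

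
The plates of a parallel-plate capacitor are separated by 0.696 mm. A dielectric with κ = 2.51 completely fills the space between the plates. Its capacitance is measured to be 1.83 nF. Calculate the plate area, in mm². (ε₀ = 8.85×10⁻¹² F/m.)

A = Cd/(κε₀) = 1.83×10⁻⁹ × 6.96×10⁻⁴ / (2.51 × 8.85×10⁻¹²) = 5.73×10⁻² m².

A ≈ 5.73×10⁴ mm²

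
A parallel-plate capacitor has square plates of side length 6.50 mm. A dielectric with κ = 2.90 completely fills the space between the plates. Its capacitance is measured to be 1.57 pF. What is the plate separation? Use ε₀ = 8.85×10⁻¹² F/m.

A = (6.50 mm)² = 4.23×10⁻⁵ m².
d = κε₀A/C = 2.90 × 8.85×10⁻¹² × 4.23×10⁻⁵ / 1.57×10⁻¹² = 6.91×10⁻⁴ m.

d ≈ 0.691 mm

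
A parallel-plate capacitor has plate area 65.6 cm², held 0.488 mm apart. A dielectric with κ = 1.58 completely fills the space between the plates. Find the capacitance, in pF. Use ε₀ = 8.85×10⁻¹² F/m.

C ≈ 188 pF

A = 65.6 cm² = 6.56×10⁻³ m².
C = κε₀A/d = 1.58 × 8.85×10⁻¹² × 6.56×10⁻³ / 4.88×10⁻⁴ = 1.88×10⁻¹⁰ F.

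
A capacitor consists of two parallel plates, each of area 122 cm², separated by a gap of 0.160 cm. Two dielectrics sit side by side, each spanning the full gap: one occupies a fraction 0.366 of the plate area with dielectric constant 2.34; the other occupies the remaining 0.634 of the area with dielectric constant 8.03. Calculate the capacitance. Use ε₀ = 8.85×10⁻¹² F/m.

A = 122 cm² = 1.22×10⁻² m².
Side-by-side slabs ⇒ two capacitors in parallel, each spanning the full gap.
C₁ = κ₁ε₀A₁/d = 2.34 × 8.85×10⁻¹² × 4.47×10⁻³ / 1.60×10⁻³ = 5.78×10⁻¹¹ F.
C₂ = κ₂ε₀A₂/d = 8.03 × 8.85×10⁻¹² × 7.73×10⁻³ / 1.60×10⁻³ = 3.44×10⁻¹⁰ F.
C = C₁ + C₂ = 4.01×10⁻¹⁰ F.

C ≈ 401 pF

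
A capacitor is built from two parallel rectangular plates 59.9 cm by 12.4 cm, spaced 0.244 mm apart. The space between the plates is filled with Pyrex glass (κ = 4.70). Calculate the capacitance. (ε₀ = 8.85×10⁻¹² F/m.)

A = 59.9 × 12.4 cm² = 7.43×10⁻² m².
C = κε₀A/d = 4.70 × 8.85×10⁻¹² × 7.43×10⁻² / 2.44×10⁻⁴ = 1.27×10⁻⁸ F.

12.7 nF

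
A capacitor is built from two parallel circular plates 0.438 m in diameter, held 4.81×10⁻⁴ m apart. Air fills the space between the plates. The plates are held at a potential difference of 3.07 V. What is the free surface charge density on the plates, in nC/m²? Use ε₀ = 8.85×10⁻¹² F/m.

A = π(0.438/2 m)² = 0.151 m².
C = ε₀A/d = 8.85×10⁻¹² × 0.151 / 4.81×10⁻⁴ = 2.77×10⁻⁹ F.
σ = Q/A = CV/A = 2.77×10⁻⁹ × 3.07 / 0.151 = 5.65×10⁻⁸ C/m².

56.5 nC/m²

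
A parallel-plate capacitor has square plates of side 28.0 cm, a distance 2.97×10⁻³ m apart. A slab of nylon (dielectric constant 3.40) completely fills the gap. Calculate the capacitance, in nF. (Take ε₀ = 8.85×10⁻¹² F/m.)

C ≈ 0.794 nF

A = (28.0 cm)² = 7.84×10⁻² m².
C = κε₀A/d = 3.40 × 8.85×10⁻¹² × 7.84×10⁻² / 2.97×10⁻³ = 7.94×10⁻¹⁰ F.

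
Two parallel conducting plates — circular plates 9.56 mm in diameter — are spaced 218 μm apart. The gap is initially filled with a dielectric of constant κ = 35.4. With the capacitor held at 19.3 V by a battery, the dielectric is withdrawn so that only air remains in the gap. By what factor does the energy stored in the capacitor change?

U₂/U₁ ≈ 0.0282

Battery connected ⇒ V is held fixed.
C₂ = 0.0282 C₁ and U = ½CV², so U₂/U₁ = C₂/C₁ = 0.0282.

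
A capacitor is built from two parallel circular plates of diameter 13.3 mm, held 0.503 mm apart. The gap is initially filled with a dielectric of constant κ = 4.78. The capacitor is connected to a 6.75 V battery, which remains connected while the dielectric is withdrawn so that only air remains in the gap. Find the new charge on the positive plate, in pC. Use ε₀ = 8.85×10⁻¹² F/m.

Q ≈ 16.5 pC

A = π(13.3/2 mm)² = 1.39×10⁻⁴ m².
Initially C₁ = κε₀A/d = 4.78 × 8.85×10⁻¹² × 1.39×10⁻⁴ / 5.03×10⁻⁴ = 1.17×10⁻¹¹ F.
Q₁ = 7.89×10⁻¹¹ C.
Battery connected ⇒ V is held fixed. C₂ = 0.209 C₁ and Q = CV, so Q₂/Q₁ = C₂/C₁ = 0.209.
Q₂ = 0.209 × 7.89×10⁻¹¹ = 1.65×10⁻¹¹ C.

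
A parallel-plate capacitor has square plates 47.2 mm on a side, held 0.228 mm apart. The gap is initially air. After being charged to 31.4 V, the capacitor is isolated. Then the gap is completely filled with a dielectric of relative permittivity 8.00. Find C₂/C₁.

C₂/C₁ ≈ 8.00

C = κε₀A/d scales with κ, so C₂/C₁ = κ = 8.00.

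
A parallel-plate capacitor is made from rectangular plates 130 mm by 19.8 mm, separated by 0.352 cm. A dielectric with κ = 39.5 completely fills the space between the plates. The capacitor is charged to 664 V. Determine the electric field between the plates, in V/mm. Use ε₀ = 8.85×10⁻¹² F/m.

E = V/d = 664 / 3.52×10⁻³ = 1.89×10⁵ V/m.

189 V/mm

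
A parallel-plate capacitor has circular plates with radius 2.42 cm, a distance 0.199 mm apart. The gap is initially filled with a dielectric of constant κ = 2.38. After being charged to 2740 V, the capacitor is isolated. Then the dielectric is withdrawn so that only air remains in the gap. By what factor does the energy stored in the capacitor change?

2.38

Isolated ⇒ Q is held fixed.
C₂ = 0.420 C₁ and U = Q²/(2C), so U₂/U₁ = C₁/C₂ = 2.38.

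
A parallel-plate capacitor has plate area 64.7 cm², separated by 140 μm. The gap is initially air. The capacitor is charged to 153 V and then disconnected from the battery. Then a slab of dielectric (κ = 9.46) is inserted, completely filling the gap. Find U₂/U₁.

U₂/U₁ ≈ 0.106

Isolated ⇒ Q is held fixed.
C₂ = 9.46 C₁ and U = Q²/(2C), so U₂/U₁ = C₁/C₂ = 0.106.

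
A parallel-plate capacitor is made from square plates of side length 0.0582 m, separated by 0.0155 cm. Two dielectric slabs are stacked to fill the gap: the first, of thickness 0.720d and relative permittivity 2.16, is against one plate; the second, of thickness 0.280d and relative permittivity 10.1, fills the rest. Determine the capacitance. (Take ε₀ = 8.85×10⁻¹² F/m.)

C ≈ 0.536 nF

A = (0.0582 m)² = 3.39×10⁻³ m².
Stacked slabs ⇒ two capacitors in series, each with the full plate area.
C₁ = κ₁ε₀A/d₁ = 2.16 × 8.85×10⁻¹² × 3.39×10⁻³ / 1.12×10⁻⁴ = 5.80×10⁻¹⁰ F.
C₂ = κ₂ε₀A/d₂ = 10.1 × 8.85×10⁻¹² × 3.39×10⁻³ / 4.34×10⁻⁵ = 6.98×10⁻⁹ F.
C = (1/C₁ + 1/C₂)⁻¹ = 5.36×10⁻¹⁰ F.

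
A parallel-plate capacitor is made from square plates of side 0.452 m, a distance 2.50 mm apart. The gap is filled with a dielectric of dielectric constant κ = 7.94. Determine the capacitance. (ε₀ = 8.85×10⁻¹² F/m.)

C ≈ 5.74 nF

A = (0.452 m)² = 0.204 m².
C = κε₀A/d = 7.94 × 8.85×10⁻¹² × 0.204 / 2.50×10⁻³ = 5.74×10⁻⁹ F.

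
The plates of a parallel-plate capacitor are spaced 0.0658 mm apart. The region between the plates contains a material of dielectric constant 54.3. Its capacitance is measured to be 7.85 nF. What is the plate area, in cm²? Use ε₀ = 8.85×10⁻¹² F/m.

A ≈ 10.7 cm²

A = Cd/(κε₀) = 7.85×10⁻⁹ × 6.58×10⁻⁵ / (54.3 × 8.85×10⁻¹²) = 1.07×10⁻³ m².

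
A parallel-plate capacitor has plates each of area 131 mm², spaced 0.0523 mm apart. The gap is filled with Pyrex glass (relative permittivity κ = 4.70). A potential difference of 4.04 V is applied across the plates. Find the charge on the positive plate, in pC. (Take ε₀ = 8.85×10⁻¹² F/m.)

A = 131 mm² = 1.31×10⁻⁴ m².
C = κε₀A/d = 4.70 × 8.85×10⁻¹² × 1.31×10⁻⁴ / 5.23×10⁻⁵ = 1.04×10⁻¹⁰ F.
Q = CV = 1.04×10⁻¹⁰ × 4.04 = 4.21×10⁻¹⁰ C.

421 pC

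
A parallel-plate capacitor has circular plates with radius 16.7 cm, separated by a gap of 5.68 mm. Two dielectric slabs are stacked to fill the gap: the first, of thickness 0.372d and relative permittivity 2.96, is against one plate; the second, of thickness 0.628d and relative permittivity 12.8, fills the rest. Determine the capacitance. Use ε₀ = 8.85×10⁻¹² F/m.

A = π(16.7 cm)² = 8.76×10⁻² m².
Stacked slabs ⇒ two capacitors in series, each with the full plate area.
C₁ = κ₁ε₀A/d₁ = 2.96 × 8.85×10⁻¹² × 8.76×10⁻² / 2.11×10⁻³ = 1.09×10⁻⁹ F.
C₂ = κ₂ε₀A/d₂ = 12.8 × 8.85×10⁻¹² × 8.76×10⁻² / 3.57×10⁻³ = 2.78×10⁻⁹ F.
C = (1/C₁ + 1/C₂)⁻¹ = 7.81×10⁻¹⁰ F.

C ≈ 0.781 nF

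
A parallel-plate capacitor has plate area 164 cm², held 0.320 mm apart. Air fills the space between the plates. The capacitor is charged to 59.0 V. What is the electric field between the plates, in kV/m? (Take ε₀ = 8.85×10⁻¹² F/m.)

E = V/d = 59.0 / 3.20×10⁻⁴ = 1.84×10⁵ V/m.

E ≈ 184 kV/m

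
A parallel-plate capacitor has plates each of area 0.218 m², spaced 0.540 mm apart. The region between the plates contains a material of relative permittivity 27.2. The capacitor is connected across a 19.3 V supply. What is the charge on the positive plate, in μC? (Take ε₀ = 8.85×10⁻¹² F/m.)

1.88 μC

C = κε₀A/d = 27.2 × 8.85×10⁻¹² × 0.218 / 5.40×10⁻⁴ = 9.72×10⁻⁸ F.
Q = CV = 9.72×10⁻⁸ × 19.3 = 1.88×10⁻⁶ C.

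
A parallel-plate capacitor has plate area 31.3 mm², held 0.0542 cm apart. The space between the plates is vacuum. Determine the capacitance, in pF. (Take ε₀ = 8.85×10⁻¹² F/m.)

A = 31.3 mm² = 3.13×10⁻⁵ m².
C = ε₀A/d = 8.85×10⁻¹² × 3.13×10⁻⁵ / 5.42×10⁻⁴ = 5.11×10⁻¹³ F.

0.511 pF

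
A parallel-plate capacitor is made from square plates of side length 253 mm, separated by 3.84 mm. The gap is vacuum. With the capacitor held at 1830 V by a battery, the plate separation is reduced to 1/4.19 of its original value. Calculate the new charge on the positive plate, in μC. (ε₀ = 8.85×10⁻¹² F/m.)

A = (253 mm)² = 6.40×10⁻² m².
Initially C₁ = ε₀A/d = 8.85×10⁻¹² × 6.40×10⁻² / 3.84×10⁻³ = 1.48×10⁻¹⁰ F.
Q₁ = 2.70×10⁻⁷ C.
Battery connected ⇒ V is held fixed. C₂ = 4.19 C₁ and Q = CV, so Q₂/Q₁ = C₂/C₁ = 4.19.
Q₂ = 4.19 × 2.70×10⁻⁷ = 1.13×10⁻⁶ C.

1.13 μC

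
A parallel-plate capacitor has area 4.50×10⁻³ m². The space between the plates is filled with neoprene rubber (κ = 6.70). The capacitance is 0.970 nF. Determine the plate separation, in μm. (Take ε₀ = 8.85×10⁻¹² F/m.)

275 μm

d = κε₀A/C = 6.70 × 8.85×10⁻¹² × 4.50×10⁻³ / 9.70×10⁻¹⁰ = 2.75×10⁻⁴ m.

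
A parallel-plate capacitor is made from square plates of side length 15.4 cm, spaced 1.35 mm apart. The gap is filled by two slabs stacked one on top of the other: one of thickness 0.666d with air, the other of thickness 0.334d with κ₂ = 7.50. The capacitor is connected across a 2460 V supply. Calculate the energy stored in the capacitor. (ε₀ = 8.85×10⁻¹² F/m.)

A = (15.4 cm)² = 2.37×10⁻² m².
Stacked slabs ⇒ two capacitors in series, each with the full plate area.
C₁ = κ₁ε₀A/d₁ = 1.00 × 8.85×10⁻¹² × 2.37×10⁻² / 8.99×10⁻⁴ = 2.33×10⁻¹⁰ F.
C₂ = κ₂ε₀A/d₂ = 7.50 × 8.85×10⁻¹² × 2.37×10⁻² / 4.51×10⁻⁴ = 3.49×10⁻⁹ F.
C = (1/C₁ + 1/C₂)⁻¹ = 2.19×10⁻¹⁰ F.
U = ½CV² = ½ × 2.19×10⁻¹⁰ × (2460)² = 6.62×10⁻⁴ J.

0.662 mJ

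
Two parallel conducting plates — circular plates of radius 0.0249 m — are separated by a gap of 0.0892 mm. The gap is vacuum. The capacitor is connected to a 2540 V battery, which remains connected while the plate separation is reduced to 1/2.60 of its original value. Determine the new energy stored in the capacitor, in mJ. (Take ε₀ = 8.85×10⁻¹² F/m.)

A = π(0.0249 m)² = 1.95×10⁻³ m².
Initially C₁ = ε₀A/d = 8.85×10⁻¹² × 1.95×10⁻³ / 8.92×10⁻⁵ = 1.93×10⁻¹⁰ F.
U₁ = 6.23×10⁻⁴ J.
Battery connected ⇒ V is held fixed. C₂ = 2.60 C₁ and U = ½CV², so U₂/U₁ = C₂/C₁ = 2.60.
U₂ = 2.60 × 6.23×10⁻⁴ = 1.62×10⁻³ J.

1.62 mJ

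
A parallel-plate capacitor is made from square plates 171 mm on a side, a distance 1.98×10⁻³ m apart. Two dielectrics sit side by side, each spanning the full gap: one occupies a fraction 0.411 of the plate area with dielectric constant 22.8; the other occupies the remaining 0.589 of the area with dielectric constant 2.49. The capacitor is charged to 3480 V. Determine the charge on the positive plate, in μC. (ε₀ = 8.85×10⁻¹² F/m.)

A = (171 mm)² = 2.92×10⁻² m².
Side-by-side slabs ⇒ two capacitors in parallel, each spanning the full gap.
C₁ = κ₁ε₀A₁/d = 22.8 × 8.85×10⁻¹² × 1.20×10⁻² / 1.98×10⁻³ = 1.22×10⁻⁹ F.
C₂ = κ₂ε₀A₂/d = 2.49 × 8.85×10⁻¹² × 1.72×10⁻² / 1.98×10⁻³ = 1.92×10⁻¹⁰ F.
C = C₁ + C₂ = 1.42×10⁻⁹ F.
Q = CV = 1.42×10⁻⁹ × 3480 = 4.93×10⁻⁶ C.

4.93 μC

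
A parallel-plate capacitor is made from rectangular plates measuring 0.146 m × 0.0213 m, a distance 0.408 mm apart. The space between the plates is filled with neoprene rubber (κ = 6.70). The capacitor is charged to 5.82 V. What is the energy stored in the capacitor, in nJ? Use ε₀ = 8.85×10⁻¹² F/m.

U ≈ 7.65 nJ

A = 0.146 × 0.0213 m² = 3.11×10⁻³ m².
C = κε₀A/d = 6.70 × 8.85×10⁻¹² × 3.11×10⁻³ / 4.08×10⁻⁴ = 4.52×10⁻¹⁰ F.
U = ½CV² = ½ × 4.52×10⁻¹⁰ × (5.82)² = 7.65×10⁻⁹ J.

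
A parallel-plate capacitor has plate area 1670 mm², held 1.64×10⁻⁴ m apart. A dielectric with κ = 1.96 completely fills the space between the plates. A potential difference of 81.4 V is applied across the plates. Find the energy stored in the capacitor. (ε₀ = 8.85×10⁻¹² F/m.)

A = 1670 mm² = 1.67×10⁻³ m².
C = κε₀A/d = 1.96 × 8.85×10⁻¹² × 1.67×10⁻³ / 1.64×10⁻⁴ = 1.77×10⁻¹⁰ F.
U = ½CV² = ½ × 1.77×10⁻¹⁰ × (81.4)² = 5.85×10⁻⁷ J.

0.585 μJ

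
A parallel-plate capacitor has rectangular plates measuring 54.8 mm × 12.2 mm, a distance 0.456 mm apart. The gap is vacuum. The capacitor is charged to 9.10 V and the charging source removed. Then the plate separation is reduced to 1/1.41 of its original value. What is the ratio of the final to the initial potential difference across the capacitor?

Isolated ⇒ Q is held fixed.
C₂ = 1.41 C₁ and V = Q/C, so V₂/V₁ = C₁/C₂ = 0.709.

0.709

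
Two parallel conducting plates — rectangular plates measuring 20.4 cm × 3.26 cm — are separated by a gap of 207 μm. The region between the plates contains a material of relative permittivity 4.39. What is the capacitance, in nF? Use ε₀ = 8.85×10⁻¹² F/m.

A = 20.4 × 3.26 cm² = 6.65×10⁻³ m².
C = κε₀A/d = 4.39 × 8.85×10⁻¹² × 6.65×10⁻³ / 2.07×10⁻⁴ = 1.25×10⁻⁹ F.

1.25 nF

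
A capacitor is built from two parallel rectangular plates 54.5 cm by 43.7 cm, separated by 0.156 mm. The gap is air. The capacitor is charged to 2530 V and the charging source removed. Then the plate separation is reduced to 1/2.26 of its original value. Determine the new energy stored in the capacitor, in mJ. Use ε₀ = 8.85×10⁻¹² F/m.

A = 54.5 × 43.7 cm² = 0.238 m².
Initially C₁ = ε₀A/d = 8.85×10⁻¹² × 0.238 / 1.56×10⁻⁴ = 1.35×10⁻⁸ F.
U₁ = 4.32×10⁻² J.
Isolated ⇒ Q is held fixed. C₂ = 2.26 C₁ and U = Q²/(2C), so U₂/U₁ = C₁/C₂ = 0.442.
U₂ = 0.442 × 4.32×10⁻² = 1.91×10⁻² J.

19.1 mJ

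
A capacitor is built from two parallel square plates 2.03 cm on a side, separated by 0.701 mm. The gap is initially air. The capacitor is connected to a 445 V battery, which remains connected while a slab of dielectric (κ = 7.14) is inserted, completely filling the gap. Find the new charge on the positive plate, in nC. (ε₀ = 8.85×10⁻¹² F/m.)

16.5 nC

A = (2.03 cm)² = 4.12×10⁻⁴ m².
Initially C₁ = ε₀A/d = 8.85×10⁻¹² × 4.12×10⁻⁴ / 7.01×10⁻⁴ = 5.20×10⁻¹² F.
Q₁ = 2.32×10⁻⁹ C.
Battery connected ⇒ V is held fixed. C₂ = 7.14 C₁ and Q = CV, so Q₂/Q₁ = C₂/C₁ = 7.14.
Q₂ = 7.14 × 2.32×10⁻⁹ = 1.65×10⁻⁸ C.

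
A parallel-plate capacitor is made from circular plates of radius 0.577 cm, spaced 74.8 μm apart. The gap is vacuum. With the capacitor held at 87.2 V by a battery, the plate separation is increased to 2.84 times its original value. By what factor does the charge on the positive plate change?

Battery connected ⇒ V is held fixed.
C₂ = 0.352 C₁ and Q = CV, so Q₂/Q₁ = C₂/C₁ = 0.352.

0.352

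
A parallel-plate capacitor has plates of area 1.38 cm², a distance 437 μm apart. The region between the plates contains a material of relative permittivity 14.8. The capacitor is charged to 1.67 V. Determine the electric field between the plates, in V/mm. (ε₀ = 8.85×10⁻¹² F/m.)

E = V/d = 1.67 / 4.37×10⁻⁴ = 3.82×10³ V/m.

3.82 V/mm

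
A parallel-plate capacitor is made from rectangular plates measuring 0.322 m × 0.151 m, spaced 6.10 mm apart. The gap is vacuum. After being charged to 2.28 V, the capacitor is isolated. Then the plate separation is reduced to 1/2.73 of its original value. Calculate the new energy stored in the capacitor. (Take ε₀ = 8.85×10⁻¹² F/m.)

A = 0.322 × 0.151 m² = 4.86×10⁻² m².
Initially C₁ = ε₀A/d = 8.85×10⁻¹² × 4.86×10⁻² / 6.10×10⁻³ = 7.05×10⁻¹¹ F.
U₁ = 1.83×10⁻¹⁰ J.
Isolated ⇒ Q is held fixed. C₂ = 2.73 C₁ and U = Q²/(2C), so U₂/U₁ = C₁/C₂ = 0.366.
U₂ = 0.366 × 1.83×10⁻¹⁰ = 6.72×10⁻¹¹ J.

67.2 pJ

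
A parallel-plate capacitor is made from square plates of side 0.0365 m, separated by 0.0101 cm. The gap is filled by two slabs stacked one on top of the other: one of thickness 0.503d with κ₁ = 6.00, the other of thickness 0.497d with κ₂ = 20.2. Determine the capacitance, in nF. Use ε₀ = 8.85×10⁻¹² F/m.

A = (0.0365 m)² = 1.33×10⁻³ m².
Stacked slabs ⇒ two capacitors in series, each with the full plate area.
C₁ = κ₁ε₀A/d₁ = 6.00 × 8.85×10⁻¹² × 1.33×10⁻³ / 5.08×10⁻⁵ = 1.39×10⁻⁹ F.
C₂ = κ₂ε₀A/d₂ = 20.2 × 8.85×10⁻¹² × 1.33×10⁻³ / 5.02×10⁻⁵ = 4.74×10⁻⁹ F.
C = (1/C₁ + 1/C₂)⁻¹ = 1.08×10⁻⁹ F.

C ≈ 1.08 nF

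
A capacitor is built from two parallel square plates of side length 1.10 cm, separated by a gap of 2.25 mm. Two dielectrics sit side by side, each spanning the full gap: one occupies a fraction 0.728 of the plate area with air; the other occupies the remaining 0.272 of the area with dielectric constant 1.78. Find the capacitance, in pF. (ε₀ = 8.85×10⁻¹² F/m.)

C ≈ 0.577 pF

A = (1.10 cm)² = 1.21×10⁻⁴ m².
Side-by-side slabs ⇒ two capacitors in parallel, each spanning the full gap.
C₁ = κ₁ε₀A₁/d = 1.00 × 8.85×10⁻¹² × 8.81×10⁻⁵ / 2.25×10⁻³ = 3.46×10⁻¹³ F.
C₂ = κ₂ε₀A₂/d = 1.78 × 8.85×10⁻¹² × 3.29×10⁻⁵ / 2.25×10⁻³ = 2.30×10⁻¹³ F.
C = C₁ + C₂ = 5.77×10⁻¹³ F.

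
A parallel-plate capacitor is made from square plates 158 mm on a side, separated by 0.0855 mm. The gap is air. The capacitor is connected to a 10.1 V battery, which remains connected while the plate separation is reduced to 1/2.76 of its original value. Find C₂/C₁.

C₂/C₁ ≈ 2.76

C = ε₀A/d scales as 1/d, so C₂/C₁ = d₁/d₂ = 2.76.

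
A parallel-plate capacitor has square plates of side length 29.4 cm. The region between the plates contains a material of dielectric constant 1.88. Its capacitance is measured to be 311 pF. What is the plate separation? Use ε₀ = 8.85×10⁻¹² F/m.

A = (29.4 cm)² = 8.64×10⁻² m².
d = κε₀A/C = 1.88 × 8.85×10⁻¹² × 8.64×10⁻² / 3.11×10⁻¹⁰ = 4.62×10⁻³ m.

4.62 mm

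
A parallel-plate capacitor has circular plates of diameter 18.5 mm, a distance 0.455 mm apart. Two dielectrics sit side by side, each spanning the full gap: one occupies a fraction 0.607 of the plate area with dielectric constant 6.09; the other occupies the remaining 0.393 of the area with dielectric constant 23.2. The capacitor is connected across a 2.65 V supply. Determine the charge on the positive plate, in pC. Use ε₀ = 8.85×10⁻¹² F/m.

A = π(18.5/2 mm)² = 2.69×10⁻⁴ m².
Side-by-side slabs ⇒ two capacitors in parallel, each spanning the full gap.
C₁ = κ₁ε₀A₁/d = 6.09 × 8.85×10⁻¹² × 1.63×10⁻⁴ / 4.55×10⁻⁴ = 1.93×10⁻¹¹ F.
C₂ = κ₂ε₀A₂/d = 23.2 × 8.85×10⁻¹² × 1.06×10⁻⁴ / 4.55×10⁻⁴ = 4.77×10⁻¹¹ F.
C = C₁ + C₂ = 6.70×10⁻¹¹ F.
Q = CV = 6.70×10⁻¹¹ × 2.65 = 1.78×10⁻¹⁰ C.

178 pC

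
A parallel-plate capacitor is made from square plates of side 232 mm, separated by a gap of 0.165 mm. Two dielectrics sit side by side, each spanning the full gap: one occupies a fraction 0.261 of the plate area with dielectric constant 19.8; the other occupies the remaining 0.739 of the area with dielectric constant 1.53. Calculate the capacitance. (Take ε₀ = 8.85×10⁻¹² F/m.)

A = (232 mm)² = 5.38×10⁻² m².
Side-by-side slabs ⇒ two capacitors in parallel, each spanning the full gap.
C₁ = κ₁ε₀A₁/d = 19.8 × 8.85×10⁻¹² × 1.40×10⁻² / 1.65×10⁻⁴ = 1.49×10⁻⁸ F.
C₂ = κ₂ε₀A₂/d = 1.53 × 8.85×10⁻¹² × 3.98×10⁻² / 1.65×10⁻⁴ = 3.26×10⁻⁹ F.
C = C₁ + C₂ = 1.82×10⁻⁸ F.

18.2 nF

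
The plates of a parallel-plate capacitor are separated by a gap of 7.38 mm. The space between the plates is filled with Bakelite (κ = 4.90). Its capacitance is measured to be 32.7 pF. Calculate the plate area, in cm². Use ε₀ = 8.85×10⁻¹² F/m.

A ≈ 55.6 cm²

A = Cd/(κε₀) = 3.27×10⁻¹¹ × 7.38×10⁻³ / (4.90 × 8.85×10⁻¹²) = 5.56×10⁻³ m².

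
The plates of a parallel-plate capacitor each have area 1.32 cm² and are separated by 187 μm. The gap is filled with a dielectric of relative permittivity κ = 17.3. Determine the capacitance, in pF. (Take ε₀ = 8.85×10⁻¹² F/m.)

A = 1.32 cm² = 1.32×10⁻⁴ m².
C = κε₀A/d = 17.3 × 8.85×10⁻¹² × 1.32×10⁻⁴ / 1.87×10⁻⁴ = 1.08×10⁻¹⁰ F.

C ≈ 108 pF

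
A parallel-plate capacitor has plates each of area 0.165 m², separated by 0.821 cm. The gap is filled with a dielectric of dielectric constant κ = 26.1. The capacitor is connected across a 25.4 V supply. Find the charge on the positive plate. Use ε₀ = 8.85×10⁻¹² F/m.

118 nC

C = κε₀A/d = 26.1 × 8.85×10⁻¹² × 0.165 / 8.21×10⁻³ = 4.64×10⁻⁹ F.
Q = CV = 4.64×10⁻⁹ × 25.4 = 1.18×10⁻⁷ C.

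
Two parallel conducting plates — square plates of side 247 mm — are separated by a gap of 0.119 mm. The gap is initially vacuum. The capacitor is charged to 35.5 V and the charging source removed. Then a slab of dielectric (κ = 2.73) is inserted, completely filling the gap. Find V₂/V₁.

0.366

Isolated ⇒ Q is held fixed.
C₂ = 2.73 C₁ and V = Q/C, so V₂/V₁ = C₁/C₂ = 0.366.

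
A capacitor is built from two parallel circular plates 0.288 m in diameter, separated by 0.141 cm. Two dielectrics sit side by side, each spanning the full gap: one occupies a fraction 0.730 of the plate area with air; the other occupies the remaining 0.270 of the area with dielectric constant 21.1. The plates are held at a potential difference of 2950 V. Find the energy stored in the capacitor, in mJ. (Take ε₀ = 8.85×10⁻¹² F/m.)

A = π(0.288/2 m)² = 6.51×10⁻² m².
Side-by-side slabs ⇒ two capacitors in parallel, each spanning the full gap.
C₁ = κ₁ε₀A₁/d = 1.00 × 8.85×10⁻¹² × 4.76×10⁻² / 1.41×10⁻³ = 2.98×10⁻¹⁰ F.
C₂ = κ₂ε₀A₂/d = 21.1 × 8.85×10⁻¹² × 1.76×10⁻² / 1.41×10⁻³ = 2.33×10⁻⁹ F.
C = C₁ + C₂ = 2.63×10⁻⁹ F.
U = ½CV² = ½ × 2.63×10⁻⁹ × (2950)² = 1.14×10⁻² J.

U ≈ 11.4 mJ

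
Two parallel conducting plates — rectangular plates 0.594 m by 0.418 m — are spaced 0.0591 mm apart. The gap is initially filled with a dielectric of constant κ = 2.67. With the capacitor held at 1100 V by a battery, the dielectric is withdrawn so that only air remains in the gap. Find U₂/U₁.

U₂/U₁ ≈ 0.375

Battery connected ⇒ V is held fixed.
C₂ = 0.375 C₁ and U = ½CV², so U₂/U₁ = C₂/C₁ = 0.375.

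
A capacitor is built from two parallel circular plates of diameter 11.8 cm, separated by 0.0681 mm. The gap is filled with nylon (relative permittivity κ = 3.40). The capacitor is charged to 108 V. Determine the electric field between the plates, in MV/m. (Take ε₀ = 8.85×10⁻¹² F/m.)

E = V/d = 108 / 6.81×10⁻⁵ = 1.59×10⁶ V/m.

E ≈ 1.59 MV/m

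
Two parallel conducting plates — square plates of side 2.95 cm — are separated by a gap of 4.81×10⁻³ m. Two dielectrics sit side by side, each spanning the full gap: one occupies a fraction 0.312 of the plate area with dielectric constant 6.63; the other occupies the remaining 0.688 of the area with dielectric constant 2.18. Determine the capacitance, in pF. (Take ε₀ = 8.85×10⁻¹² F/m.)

A = (2.95 cm)² = 8.70×10⁻⁴ m².
Side-by-side slabs ⇒ two capacitors in parallel, each spanning the full gap.
C₁ = κ₁ε₀A₁/d = 6.63 × 8.85×10⁻¹² × 2.72×10⁻⁴ / 4.81×10⁻³ = 3.31×10⁻¹² F.
C₂ = κ₂ε₀A₂/d = 2.18 × 8.85×10⁻¹² × 5.99×10⁻⁴ / 4.81×10⁻³ = 2.40×10⁻¹² F.
C = C₁ + C₂ = 5.71×10⁻¹² F.

C ≈ 5.71 pF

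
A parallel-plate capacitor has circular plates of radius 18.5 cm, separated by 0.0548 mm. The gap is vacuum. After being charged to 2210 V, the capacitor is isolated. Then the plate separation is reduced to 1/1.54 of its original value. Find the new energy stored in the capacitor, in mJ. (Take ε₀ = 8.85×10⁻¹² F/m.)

U ≈ 27.5 mJ

A = π(18.5 cm)² = 0.108 m².
Initially C₁ = ε₀A/d = 8.85×10⁻¹² × 0.108 / 5.48×10⁻⁵ = 1.74×10⁻⁸ F.
U₁ = 4.24×10⁻² J.
Isolated ⇒ Q is held fixed. C₂ = 1.54 C₁ and U = Q²/(2C), so U₂/U₁ = C₁/C₂ = 0.649.
U₂ = 0.649 × 4.24×10⁻² = 2.75×10⁻² J.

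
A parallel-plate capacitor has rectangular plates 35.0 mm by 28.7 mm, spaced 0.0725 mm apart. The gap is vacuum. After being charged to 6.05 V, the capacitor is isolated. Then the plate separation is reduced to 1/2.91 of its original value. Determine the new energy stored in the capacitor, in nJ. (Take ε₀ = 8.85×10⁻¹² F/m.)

U ≈ 0.771 nJ

A = 35.0 × 28.7 mm² = 1.00×10⁻³ m².
Initially C₁ = ε₀A/d = 8.85×10⁻¹² × 1.00×10⁻³ / 7.25×10⁻⁵ = 1.23×10⁻¹⁰ F.
U₁ = 2.24×10⁻⁹ J.
Isolated ⇒ Q is held fixed. C₂ = 2.91 C₁ and U = Q²/(2C), so U₂/U₁ = C₁/C₂ = 0.344.
U₂ = 0.344 × 2.24×10⁻⁹ = 7.71×10⁻¹⁰ J.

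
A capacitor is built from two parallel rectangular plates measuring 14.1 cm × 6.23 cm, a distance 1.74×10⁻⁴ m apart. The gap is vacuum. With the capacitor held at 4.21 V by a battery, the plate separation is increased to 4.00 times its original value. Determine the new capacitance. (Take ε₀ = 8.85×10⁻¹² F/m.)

A = 14.1 × 6.23 cm² = 8.78×10⁻³ m².
Initially C₁ = ε₀A/d = 8.85×10⁻¹² × 8.78×10⁻³ / 1.74×10⁻⁴ = 4.47×10⁻¹⁰ F.
C = ε₀A/d scales as 1/d, so C₂/C₁ = d₁/d₂ = 1/4.00 = 0.250.
C₂ = 0.250 × 4.47×10⁻¹⁰ = 1.12×10⁻¹⁰ F.

112 pF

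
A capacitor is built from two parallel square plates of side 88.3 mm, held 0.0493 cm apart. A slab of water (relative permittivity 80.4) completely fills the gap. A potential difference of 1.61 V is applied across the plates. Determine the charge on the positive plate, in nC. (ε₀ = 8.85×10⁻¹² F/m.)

Q ≈ 18.1 nC

A = (88.3 mm)² = 7.80×10⁻³ m².
C = κε₀A/d = 80.4 × 8.85×10⁻¹² × 7.80×10⁻³ / 4.93×10⁻⁴ = 1.13×10⁻⁸ F.
Q = CV = 1.13×10⁻⁸ × 1.61 = 1.81×10⁻⁸ C.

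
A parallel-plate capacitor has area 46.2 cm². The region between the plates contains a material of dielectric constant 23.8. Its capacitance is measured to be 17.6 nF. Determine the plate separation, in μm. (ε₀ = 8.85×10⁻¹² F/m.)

d ≈ 55.3 μm

A = 46.2 cm² = 4.62×10⁻³ m².
d = κε₀A/C = 23.8 × 8.85×10⁻¹² × 4.62×10⁻³ / 1.76×10⁻⁸ = 5.53×10⁻⁵ m.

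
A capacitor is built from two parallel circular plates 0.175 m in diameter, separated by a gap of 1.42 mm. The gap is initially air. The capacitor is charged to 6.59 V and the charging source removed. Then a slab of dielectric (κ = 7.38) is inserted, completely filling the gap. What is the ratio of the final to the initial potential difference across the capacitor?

V₂/V₁ ≈ 0.136

Isolated ⇒ Q is held fixed.
C₂ = 7.38 C₁ and V = Q/C, so V₂/V₁ = C₁/C₂ = 0.136.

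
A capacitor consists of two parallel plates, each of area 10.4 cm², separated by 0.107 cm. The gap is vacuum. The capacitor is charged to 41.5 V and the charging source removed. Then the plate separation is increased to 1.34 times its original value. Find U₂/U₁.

Isolated ⇒ Q is held fixed.
C₂ = 0.746 C₁ and U = Q²/(2C), so U₂/U₁ = C₁/C₂ = 1.34.

1.34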